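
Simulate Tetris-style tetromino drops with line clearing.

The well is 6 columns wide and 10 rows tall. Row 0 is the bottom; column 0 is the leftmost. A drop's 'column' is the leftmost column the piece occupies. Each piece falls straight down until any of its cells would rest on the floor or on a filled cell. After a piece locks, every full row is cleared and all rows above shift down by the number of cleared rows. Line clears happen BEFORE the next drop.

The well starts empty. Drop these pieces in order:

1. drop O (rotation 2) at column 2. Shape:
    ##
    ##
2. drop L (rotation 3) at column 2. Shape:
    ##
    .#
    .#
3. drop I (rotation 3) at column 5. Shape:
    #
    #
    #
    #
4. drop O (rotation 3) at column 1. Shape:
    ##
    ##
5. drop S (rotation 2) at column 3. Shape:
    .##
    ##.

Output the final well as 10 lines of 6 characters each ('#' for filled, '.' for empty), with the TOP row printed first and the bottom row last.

Answer: ......
......
......
.##.##
.####.
..##..
...#.#
...#.#
..##.#
..##.#

Derivation:
Drop 1: O rot2 at col 2 lands with bottom-row=0; cleared 0 line(s) (total 0); column heights now [0 0 2 2 0 0], max=2
Drop 2: L rot3 at col 2 lands with bottom-row=2; cleared 0 line(s) (total 0); column heights now [0 0 5 5 0 0], max=5
Drop 3: I rot3 at col 5 lands with bottom-row=0; cleared 0 line(s) (total 0); column heights now [0 0 5 5 0 4], max=5
Drop 4: O rot3 at col 1 lands with bottom-row=5; cleared 0 line(s) (total 0); column heights now [0 7 7 5 0 4], max=7
Drop 5: S rot2 at col 3 lands with bottom-row=5; cleared 0 line(s) (total 0); column heights now [0 7 7 6 7 7], max=7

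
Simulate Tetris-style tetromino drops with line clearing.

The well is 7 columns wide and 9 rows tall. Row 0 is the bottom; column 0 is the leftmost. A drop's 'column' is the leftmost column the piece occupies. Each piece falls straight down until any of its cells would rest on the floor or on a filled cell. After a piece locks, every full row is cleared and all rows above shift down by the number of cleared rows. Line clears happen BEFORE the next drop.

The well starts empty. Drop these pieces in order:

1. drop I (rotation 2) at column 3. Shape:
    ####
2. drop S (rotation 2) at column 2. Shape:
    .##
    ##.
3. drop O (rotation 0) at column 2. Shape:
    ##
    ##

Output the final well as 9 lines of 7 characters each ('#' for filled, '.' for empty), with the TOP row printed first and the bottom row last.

Drop 1: I rot2 at col 3 lands with bottom-row=0; cleared 0 line(s) (total 0); column heights now [0 0 0 1 1 1 1], max=1
Drop 2: S rot2 at col 2 lands with bottom-row=1; cleared 0 line(s) (total 0); column heights now [0 0 2 3 3 1 1], max=3
Drop 3: O rot0 at col 2 lands with bottom-row=3; cleared 0 line(s) (total 0); column heights now [0 0 5 5 3 1 1], max=5

Answer: .......
.......
.......
.......
..##...
..##...
...##..
..##...
...####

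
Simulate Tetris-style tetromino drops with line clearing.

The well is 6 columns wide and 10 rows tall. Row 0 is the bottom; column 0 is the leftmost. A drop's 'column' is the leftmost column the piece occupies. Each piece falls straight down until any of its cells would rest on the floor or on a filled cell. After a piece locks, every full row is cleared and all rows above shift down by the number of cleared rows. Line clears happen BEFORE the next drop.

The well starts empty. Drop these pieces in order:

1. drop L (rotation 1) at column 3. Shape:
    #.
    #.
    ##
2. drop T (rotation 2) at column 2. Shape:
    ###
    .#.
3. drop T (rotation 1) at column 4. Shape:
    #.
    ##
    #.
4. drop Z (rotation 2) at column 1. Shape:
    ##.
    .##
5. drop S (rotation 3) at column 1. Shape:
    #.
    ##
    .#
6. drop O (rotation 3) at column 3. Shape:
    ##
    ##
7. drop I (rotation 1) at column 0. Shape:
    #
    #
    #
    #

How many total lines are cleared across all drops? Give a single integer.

Drop 1: L rot1 at col 3 lands with bottom-row=0; cleared 0 line(s) (total 0); column heights now [0 0 0 3 1 0], max=3
Drop 2: T rot2 at col 2 lands with bottom-row=3; cleared 0 line(s) (total 0); column heights now [0 0 5 5 5 0], max=5
Drop 3: T rot1 at col 4 lands with bottom-row=5; cleared 0 line(s) (total 0); column heights now [0 0 5 5 8 7], max=8
Drop 4: Z rot2 at col 1 lands with bottom-row=5; cleared 0 line(s) (total 0); column heights now [0 7 7 6 8 7], max=8
Drop 5: S rot3 at col 1 lands with bottom-row=7; cleared 0 line(s) (total 0); column heights now [0 10 9 6 8 7], max=10
Drop 6: O rot3 at col 3 lands with bottom-row=8; cleared 0 line(s) (total 0); column heights now [0 10 9 10 10 7], max=10
Drop 7: I rot1 at col 0 lands with bottom-row=0; cleared 0 line(s) (total 0); column heights now [4 10 9 10 10 7], max=10

Answer: 0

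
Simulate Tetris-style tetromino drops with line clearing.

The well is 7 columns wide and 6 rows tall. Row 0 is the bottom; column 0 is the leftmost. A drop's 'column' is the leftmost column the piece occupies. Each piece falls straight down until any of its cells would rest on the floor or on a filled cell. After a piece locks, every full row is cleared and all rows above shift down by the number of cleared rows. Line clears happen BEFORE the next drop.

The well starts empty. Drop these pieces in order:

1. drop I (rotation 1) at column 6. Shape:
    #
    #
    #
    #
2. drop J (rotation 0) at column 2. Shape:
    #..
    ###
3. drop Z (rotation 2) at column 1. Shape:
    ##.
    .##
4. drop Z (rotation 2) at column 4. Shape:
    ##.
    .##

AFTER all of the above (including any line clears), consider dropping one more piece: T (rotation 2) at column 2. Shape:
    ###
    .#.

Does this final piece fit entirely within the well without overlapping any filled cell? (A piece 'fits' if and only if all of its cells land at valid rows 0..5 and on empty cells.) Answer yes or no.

Answer: no

Derivation:
Drop 1: I rot1 at col 6 lands with bottom-row=0; cleared 0 line(s) (total 0); column heights now [0 0 0 0 0 0 4], max=4
Drop 2: J rot0 at col 2 lands with bottom-row=0; cleared 0 line(s) (total 0); column heights now [0 0 2 1 1 0 4], max=4
Drop 3: Z rot2 at col 1 lands with bottom-row=2; cleared 0 line(s) (total 0); column heights now [0 4 4 3 1 0 4], max=4
Drop 4: Z rot2 at col 4 lands with bottom-row=4; cleared 0 line(s) (total 0); column heights now [0 4 4 3 6 6 5], max=6
Test piece T rot2 at col 2 (width 3): heights before test = [0 4 4 3 6 6 5]; fits = False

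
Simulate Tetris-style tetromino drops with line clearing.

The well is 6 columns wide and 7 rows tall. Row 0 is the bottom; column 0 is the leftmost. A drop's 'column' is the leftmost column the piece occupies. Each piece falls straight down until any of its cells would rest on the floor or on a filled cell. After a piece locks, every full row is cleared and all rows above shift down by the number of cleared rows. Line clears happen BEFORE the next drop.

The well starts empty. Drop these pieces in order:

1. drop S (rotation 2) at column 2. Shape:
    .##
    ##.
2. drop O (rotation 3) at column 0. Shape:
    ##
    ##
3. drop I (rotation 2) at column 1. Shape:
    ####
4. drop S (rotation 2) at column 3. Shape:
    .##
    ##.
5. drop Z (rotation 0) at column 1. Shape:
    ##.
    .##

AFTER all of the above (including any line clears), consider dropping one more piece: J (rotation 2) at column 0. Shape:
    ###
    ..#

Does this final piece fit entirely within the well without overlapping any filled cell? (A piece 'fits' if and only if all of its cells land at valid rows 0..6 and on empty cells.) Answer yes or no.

Drop 1: S rot2 at col 2 lands with bottom-row=0; cleared 0 line(s) (total 0); column heights now [0 0 1 2 2 0], max=2
Drop 2: O rot3 at col 0 lands with bottom-row=0; cleared 0 line(s) (total 0); column heights now [2 2 1 2 2 0], max=2
Drop 3: I rot2 at col 1 lands with bottom-row=2; cleared 0 line(s) (total 0); column heights now [2 3 3 3 3 0], max=3
Drop 4: S rot2 at col 3 lands with bottom-row=3; cleared 0 line(s) (total 0); column heights now [2 3 3 4 5 5], max=5
Drop 5: Z rot0 at col 1 lands with bottom-row=4; cleared 0 line(s) (total 0); column heights now [2 6 6 5 5 5], max=6
Test piece J rot2 at col 0 (width 3): heights before test = [2 6 6 5 5 5]; fits = False

Answer: no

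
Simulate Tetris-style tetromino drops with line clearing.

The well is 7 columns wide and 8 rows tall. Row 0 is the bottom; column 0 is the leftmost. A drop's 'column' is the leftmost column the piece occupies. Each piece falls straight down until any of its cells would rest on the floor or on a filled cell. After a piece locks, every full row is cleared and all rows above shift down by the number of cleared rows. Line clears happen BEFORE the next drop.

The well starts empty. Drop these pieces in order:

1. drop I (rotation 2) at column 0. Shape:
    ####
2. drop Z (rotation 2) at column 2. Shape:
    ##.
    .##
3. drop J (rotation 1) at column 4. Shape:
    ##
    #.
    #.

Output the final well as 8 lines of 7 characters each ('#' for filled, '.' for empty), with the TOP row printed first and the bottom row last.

Answer: .......
.......
.......
....##.
....#..
..###..
...##..
####...

Derivation:
Drop 1: I rot2 at col 0 lands with bottom-row=0; cleared 0 line(s) (total 0); column heights now [1 1 1 1 0 0 0], max=1
Drop 2: Z rot2 at col 2 lands with bottom-row=1; cleared 0 line(s) (total 0); column heights now [1 1 3 3 2 0 0], max=3
Drop 3: J rot1 at col 4 lands with bottom-row=2; cleared 0 line(s) (total 0); column heights now [1 1 3 3 5 5 0], max=5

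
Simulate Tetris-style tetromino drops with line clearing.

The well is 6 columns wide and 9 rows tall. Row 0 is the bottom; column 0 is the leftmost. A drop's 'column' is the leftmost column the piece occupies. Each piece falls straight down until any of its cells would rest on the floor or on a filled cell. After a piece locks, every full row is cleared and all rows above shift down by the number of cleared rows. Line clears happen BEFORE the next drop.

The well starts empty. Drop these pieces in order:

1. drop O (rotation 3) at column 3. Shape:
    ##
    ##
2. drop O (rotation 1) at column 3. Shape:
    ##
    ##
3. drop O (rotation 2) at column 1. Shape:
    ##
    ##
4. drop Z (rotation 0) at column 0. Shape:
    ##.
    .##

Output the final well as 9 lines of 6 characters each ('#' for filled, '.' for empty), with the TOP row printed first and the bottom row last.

Answer: ......
......
......
......
......
##.##.
.####.
.####.
.####.

Derivation:
Drop 1: O rot3 at col 3 lands with bottom-row=0; cleared 0 line(s) (total 0); column heights now [0 0 0 2 2 0], max=2
Drop 2: O rot1 at col 3 lands with bottom-row=2; cleared 0 line(s) (total 0); column heights now [0 0 0 4 4 0], max=4
Drop 3: O rot2 at col 1 lands with bottom-row=0; cleared 0 line(s) (total 0); column heights now [0 2 2 4 4 0], max=4
Drop 4: Z rot0 at col 0 lands with bottom-row=2; cleared 0 line(s) (total 0); column heights now [4 4 3 4 4 0], max=4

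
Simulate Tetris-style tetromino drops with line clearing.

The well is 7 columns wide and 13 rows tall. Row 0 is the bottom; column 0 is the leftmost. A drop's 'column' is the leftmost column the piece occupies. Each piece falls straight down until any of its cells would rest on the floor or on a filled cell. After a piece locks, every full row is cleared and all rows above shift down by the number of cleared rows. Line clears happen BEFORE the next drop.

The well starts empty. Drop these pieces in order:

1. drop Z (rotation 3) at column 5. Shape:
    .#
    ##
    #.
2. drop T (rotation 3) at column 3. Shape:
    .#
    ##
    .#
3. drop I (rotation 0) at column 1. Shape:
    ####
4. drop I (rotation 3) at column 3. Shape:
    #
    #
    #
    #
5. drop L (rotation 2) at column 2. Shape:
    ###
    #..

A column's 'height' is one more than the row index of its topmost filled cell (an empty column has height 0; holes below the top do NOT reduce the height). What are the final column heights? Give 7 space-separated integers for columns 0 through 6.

Answer: 0 4 9 9 9 2 3

Derivation:
Drop 1: Z rot3 at col 5 lands with bottom-row=0; cleared 0 line(s) (total 0); column heights now [0 0 0 0 0 2 3], max=3
Drop 2: T rot3 at col 3 lands with bottom-row=0; cleared 0 line(s) (total 0); column heights now [0 0 0 2 3 2 3], max=3
Drop 3: I rot0 at col 1 lands with bottom-row=3; cleared 0 line(s) (total 0); column heights now [0 4 4 4 4 2 3], max=4
Drop 4: I rot3 at col 3 lands with bottom-row=4; cleared 0 line(s) (total 0); column heights now [0 4 4 8 4 2 3], max=8
Drop 5: L rot2 at col 2 lands with bottom-row=7; cleared 0 line(s) (total 0); column heights now [0 4 9 9 9 2 3], max=9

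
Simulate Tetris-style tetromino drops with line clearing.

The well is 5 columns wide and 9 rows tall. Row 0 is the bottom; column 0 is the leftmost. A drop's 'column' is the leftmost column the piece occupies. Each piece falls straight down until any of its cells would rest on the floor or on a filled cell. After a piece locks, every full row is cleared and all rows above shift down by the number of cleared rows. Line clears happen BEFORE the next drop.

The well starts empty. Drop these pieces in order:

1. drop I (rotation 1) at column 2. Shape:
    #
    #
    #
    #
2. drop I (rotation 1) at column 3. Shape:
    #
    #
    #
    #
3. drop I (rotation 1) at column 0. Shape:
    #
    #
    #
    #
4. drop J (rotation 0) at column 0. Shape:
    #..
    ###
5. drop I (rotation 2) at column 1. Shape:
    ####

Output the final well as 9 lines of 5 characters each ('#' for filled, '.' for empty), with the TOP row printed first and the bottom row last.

Answer: .....
.....
.....
.....
###..
#.##.
#.##.
#.##.
#.##.

Derivation:
Drop 1: I rot1 at col 2 lands with bottom-row=0; cleared 0 line(s) (total 0); column heights now [0 0 4 0 0], max=4
Drop 2: I rot1 at col 3 lands with bottom-row=0; cleared 0 line(s) (total 0); column heights now [0 0 4 4 0], max=4
Drop 3: I rot1 at col 0 lands with bottom-row=0; cleared 0 line(s) (total 0); column heights now [4 0 4 4 0], max=4
Drop 4: J rot0 at col 0 lands with bottom-row=4; cleared 0 line(s) (total 0); column heights now [6 5 5 4 0], max=6
Drop 5: I rot2 at col 1 lands with bottom-row=5; cleared 1 line(s) (total 1); column heights now [5 5 5 4 0], max=5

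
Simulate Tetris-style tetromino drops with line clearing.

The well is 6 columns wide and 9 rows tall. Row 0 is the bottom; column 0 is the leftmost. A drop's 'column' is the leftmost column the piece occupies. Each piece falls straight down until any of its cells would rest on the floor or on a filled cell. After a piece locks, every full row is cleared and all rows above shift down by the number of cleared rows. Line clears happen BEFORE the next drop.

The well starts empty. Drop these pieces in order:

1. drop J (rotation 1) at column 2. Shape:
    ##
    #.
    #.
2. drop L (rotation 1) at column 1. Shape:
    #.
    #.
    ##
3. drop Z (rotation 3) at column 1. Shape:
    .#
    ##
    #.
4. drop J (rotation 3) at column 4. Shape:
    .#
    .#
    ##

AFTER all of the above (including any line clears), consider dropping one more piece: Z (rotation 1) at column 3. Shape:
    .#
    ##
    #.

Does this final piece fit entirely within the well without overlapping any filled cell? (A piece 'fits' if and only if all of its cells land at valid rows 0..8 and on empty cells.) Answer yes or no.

Drop 1: J rot1 at col 2 lands with bottom-row=0; cleared 0 line(s) (total 0); column heights now [0 0 3 3 0 0], max=3
Drop 2: L rot1 at col 1 lands with bottom-row=3; cleared 0 line(s) (total 0); column heights now [0 6 4 3 0 0], max=6
Drop 3: Z rot3 at col 1 lands with bottom-row=6; cleared 0 line(s) (total 0); column heights now [0 8 9 3 0 0], max=9
Drop 4: J rot3 at col 4 lands with bottom-row=0; cleared 0 line(s) (total 0); column heights now [0 8 9 3 1 3], max=9
Test piece Z rot1 at col 3 (width 2): heights before test = [0 8 9 3 1 3]; fits = True

Answer: yes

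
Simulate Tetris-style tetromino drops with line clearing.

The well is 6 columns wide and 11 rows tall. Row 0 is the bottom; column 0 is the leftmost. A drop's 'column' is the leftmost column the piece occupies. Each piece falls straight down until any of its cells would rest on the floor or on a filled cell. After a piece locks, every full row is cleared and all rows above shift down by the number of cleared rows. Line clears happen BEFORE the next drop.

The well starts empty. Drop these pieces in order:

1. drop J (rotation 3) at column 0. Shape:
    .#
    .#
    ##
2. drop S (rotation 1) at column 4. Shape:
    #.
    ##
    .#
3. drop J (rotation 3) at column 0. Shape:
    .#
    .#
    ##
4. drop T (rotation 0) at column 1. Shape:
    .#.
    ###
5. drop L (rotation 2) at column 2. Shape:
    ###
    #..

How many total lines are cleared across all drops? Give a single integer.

Drop 1: J rot3 at col 0 lands with bottom-row=0; cleared 0 line(s) (total 0); column heights now [1 3 0 0 0 0], max=3
Drop 2: S rot1 at col 4 lands with bottom-row=0; cleared 0 line(s) (total 0); column heights now [1 3 0 0 3 2], max=3
Drop 3: J rot3 at col 0 lands with bottom-row=3; cleared 0 line(s) (total 0); column heights now [4 6 0 0 3 2], max=6
Drop 4: T rot0 at col 1 lands with bottom-row=6; cleared 0 line(s) (total 0); column heights now [4 7 8 7 3 2], max=8
Drop 5: L rot2 at col 2 lands with bottom-row=8; cleared 0 line(s) (total 0); column heights now [4 7 10 10 10 2], max=10

Answer: 0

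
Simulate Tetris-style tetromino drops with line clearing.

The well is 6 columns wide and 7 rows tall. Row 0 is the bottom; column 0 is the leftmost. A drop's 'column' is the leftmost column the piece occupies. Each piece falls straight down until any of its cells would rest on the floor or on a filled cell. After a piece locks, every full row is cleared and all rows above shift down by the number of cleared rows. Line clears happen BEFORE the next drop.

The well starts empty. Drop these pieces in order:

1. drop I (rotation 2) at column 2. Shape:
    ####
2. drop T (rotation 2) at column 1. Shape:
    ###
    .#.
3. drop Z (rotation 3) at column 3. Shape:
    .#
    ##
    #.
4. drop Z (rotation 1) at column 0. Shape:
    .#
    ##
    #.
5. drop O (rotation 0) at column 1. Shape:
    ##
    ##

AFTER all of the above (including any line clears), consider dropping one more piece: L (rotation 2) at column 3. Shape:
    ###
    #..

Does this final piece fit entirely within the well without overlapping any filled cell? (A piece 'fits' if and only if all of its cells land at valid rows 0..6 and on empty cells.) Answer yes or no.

Answer: yes

Derivation:
Drop 1: I rot2 at col 2 lands with bottom-row=0; cleared 0 line(s) (total 0); column heights now [0 0 1 1 1 1], max=1
Drop 2: T rot2 at col 1 lands with bottom-row=1; cleared 0 line(s) (total 0); column heights now [0 3 3 3 1 1], max=3
Drop 3: Z rot3 at col 3 lands with bottom-row=3; cleared 0 line(s) (total 0); column heights now [0 3 3 5 6 1], max=6
Drop 4: Z rot1 at col 0 lands with bottom-row=2; cleared 0 line(s) (total 0); column heights now [4 5 3 5 6 1], max=6
Drop 5: O rot0 at col 1 lands with bottom-row=5; cleared 0 line(s) (total 0); column heights now [4 7 7 5 6 1], max=7
Test piece L rot2 at col 3 (width 3): heights before test = [4 7 7 5 6 1]; fits = True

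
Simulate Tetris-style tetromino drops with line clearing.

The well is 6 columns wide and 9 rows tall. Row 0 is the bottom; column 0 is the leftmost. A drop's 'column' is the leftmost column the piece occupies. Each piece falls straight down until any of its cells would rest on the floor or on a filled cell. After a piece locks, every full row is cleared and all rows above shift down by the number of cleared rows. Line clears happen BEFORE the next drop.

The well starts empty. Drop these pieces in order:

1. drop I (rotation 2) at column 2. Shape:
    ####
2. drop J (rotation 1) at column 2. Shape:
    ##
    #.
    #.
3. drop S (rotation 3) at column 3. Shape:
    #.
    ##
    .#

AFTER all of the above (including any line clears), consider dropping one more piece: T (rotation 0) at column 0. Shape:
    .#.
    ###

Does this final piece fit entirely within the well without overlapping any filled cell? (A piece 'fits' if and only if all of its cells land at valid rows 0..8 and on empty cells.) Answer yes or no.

Drop 1: I rot2 at col 2 lands with bottom-row=0; cleared 0 line(s) (total 0); column heights now [0 0 1 1 1 1], max=1
Drop 2: J rot1 at col 2 lands with bottom-row=1; cleared 0 line(s) (total 0); column heights now [0 0 4 4 1 1], max=4
Drop 3: S rot3 at col 3 lands with bottom-row=3; cleared 0 line(s) (total 0); column heights now [0 0 4 6 5 1], max=6
Test piece T rot0 at col 0 (width 3): heights before test = [0 0 4 6 5 1]; fits = True

Answer: yes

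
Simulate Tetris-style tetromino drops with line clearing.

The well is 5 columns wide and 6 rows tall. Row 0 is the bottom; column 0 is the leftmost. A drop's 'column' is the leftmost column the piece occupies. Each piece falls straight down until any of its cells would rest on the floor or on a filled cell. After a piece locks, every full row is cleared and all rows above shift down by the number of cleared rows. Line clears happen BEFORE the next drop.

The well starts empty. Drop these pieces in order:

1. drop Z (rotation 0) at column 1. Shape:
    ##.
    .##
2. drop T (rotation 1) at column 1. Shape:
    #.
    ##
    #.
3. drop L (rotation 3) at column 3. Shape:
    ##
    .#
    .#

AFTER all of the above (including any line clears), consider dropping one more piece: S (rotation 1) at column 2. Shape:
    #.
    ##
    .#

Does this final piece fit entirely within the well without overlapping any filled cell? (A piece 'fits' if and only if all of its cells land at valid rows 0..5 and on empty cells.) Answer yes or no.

Answer: yes

Derivation:
Drop 1: Z rot0 at col 1 lands with bottom-row=0; cleared 0 line(s) (total 0); column heights now [0 2 2 1 0], max=2
Drop 2: T rot1 at col 1 lands with bottom-row=2; cleared 0 line(s) (total 0); column heights now [0 5 4 1 0], max=5
Drop 3: L rot3 at col 3 lands with bottom-row=0; cleared 0 line(s) (total 0); column heights now [0 5 4 3 3], max=5
Test piece S rot1 at col 2 (width 2): heights before test = [0 5 4 3 3]; fits = True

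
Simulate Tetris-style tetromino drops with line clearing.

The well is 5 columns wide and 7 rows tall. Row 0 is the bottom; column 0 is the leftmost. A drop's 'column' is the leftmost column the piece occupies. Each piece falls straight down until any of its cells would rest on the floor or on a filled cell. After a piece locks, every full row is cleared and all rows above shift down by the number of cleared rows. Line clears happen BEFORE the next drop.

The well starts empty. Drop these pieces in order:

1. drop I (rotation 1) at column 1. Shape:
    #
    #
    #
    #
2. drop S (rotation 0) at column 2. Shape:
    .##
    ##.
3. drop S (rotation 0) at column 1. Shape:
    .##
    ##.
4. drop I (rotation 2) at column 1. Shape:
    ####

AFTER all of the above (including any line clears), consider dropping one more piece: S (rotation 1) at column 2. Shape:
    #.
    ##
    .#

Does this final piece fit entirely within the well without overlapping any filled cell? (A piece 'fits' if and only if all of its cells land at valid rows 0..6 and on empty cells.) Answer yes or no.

Drop 1: I rot1 at col 1 lands with bottom-row=0; cleared 0 line(s) (total 0); column heights now [0 4 0 0 0], max=4
Drop 2: S rot0 at col 2 lands with bottom-row=0; cleared 0 line(s) (total 0); column heights now [0 4 1 2 2], max=4
Drop 3: S rot0 at col 1 lands with bottom-row=4; cleared 0 line(s) (total 0); column heights now [0 5 6 6 2], max=6
Drop 4: I rot2 at col 1 lands with bottom-row=6; cleared 0 line(s) (total 0); column heights now [0 7 7 7 7], max=7
Test piece S rot1 at col 2 (width 2): heights before test = [0 7 7 7 7]; fits = False

Answer: no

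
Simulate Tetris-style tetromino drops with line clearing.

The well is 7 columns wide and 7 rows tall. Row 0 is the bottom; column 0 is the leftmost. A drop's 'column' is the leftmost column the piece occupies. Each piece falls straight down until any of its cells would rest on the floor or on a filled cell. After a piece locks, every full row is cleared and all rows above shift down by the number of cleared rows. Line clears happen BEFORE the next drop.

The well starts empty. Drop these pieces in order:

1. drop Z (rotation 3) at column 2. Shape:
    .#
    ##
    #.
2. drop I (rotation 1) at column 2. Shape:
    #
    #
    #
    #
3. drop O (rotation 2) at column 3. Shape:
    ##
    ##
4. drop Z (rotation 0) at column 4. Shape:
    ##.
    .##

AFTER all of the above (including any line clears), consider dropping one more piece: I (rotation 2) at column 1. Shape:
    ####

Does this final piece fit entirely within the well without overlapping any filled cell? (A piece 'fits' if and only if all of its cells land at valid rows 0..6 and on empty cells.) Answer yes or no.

Drop 1: Z rot3 at col 2 lands with bottom-row=0; cleared 0 line(s) (total 0); column heights now [0 0 2 3 0 0 0], max=3
Drop 2: I rot1 at col 2 lands with bottom-row=2; cleared 0 line(s) (total 0); column heights now [0 0 6 3 0 0 0], max=6
Drop 3: O rot2 at col 3 lands with bottom-row=3; cleared 0 line(s) (total 0); column heights now [0 0 6 5 5 0 0], max=6
Drop 4: Z rot0 at col 4 lands with bottom-row=4; cleared 0 line(s) (total 0); column heights now [0 0 6 5 6 6 5], max=6
Test piece I rot2 at col 1 (width 4): heights before test = [0 0 6 5 6 6 5]; fits = True

Answer: yes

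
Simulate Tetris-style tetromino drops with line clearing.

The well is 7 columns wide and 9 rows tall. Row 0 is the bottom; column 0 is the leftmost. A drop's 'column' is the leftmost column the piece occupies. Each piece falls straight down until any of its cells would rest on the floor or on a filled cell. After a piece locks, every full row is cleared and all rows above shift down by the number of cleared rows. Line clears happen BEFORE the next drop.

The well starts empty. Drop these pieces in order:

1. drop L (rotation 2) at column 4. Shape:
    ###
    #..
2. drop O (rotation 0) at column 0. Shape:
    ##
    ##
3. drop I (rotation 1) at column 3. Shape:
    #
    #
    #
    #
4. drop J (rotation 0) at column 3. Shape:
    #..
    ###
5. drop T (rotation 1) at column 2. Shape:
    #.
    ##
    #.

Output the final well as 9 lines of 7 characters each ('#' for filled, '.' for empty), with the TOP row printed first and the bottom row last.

Answer: .......
..#....
..##...
..##...
...###.
...#...
...#...
##.####
##.##..

Derivation:
Drop 1: L rot2 at col 4 lands with bottom-row=0; cleared 0 line(s) (total 0); column heights now [0 0 0 0 2 2 2], max=2
Drop 2: O rot0 at col 0 lands with bottom-row=0; cleared 0 line(s) (total 0); column heights now [2 2 0 0 2 2 2], max=2
Drop 3: I rot1 at col 3 lands with bottom-row=0; cleared 0 line(s) (total 0); column heights now [2 2 0 4 2 2 2], max=4
Drop 4: J rot0 at col 3 lands with bottom-row=4; cleared 0 line(s) (total 0); column heights now [2 2 0 6 5 5 2], max=6
Drop 5: T rot1 at col 2 lands with bottom-row=5; cleared 0 line(s) (total 0); column heights now [2 2 8 7 5 5 2], max=8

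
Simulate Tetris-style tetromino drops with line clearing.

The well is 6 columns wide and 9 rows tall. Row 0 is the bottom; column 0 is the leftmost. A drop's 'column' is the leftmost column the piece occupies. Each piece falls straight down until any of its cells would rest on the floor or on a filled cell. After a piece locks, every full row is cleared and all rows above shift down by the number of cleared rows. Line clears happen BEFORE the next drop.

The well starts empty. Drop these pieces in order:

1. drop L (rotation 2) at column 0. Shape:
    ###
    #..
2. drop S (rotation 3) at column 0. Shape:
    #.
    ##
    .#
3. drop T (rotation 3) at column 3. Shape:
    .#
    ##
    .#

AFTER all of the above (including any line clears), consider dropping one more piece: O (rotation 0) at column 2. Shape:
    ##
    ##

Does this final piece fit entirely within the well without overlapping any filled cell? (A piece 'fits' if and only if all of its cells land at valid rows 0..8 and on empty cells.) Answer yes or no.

Answer: yes

Derivation:
Drop 1: L rot2 at col 0 lands with bottom-row=0; cleared 0 line(s) (total 0); column heights now [2 2 2 0 0 0], max=2
Drop 2: S rot3 at col 0 lands with bottom-row=2; cleared 0 line(s) (total 0); column heights now [5 4 2 0 0 0], max=5
Drop 3: T rot3 at col 3 lands with bottom-row=0; cleared 0 line(s) (total 0); column heights now [5 4 2 2 3 0], max=5
Test piece O rot0 at col 2 (width 2): heights before test = [5 4 2 2 3 0]; fits = True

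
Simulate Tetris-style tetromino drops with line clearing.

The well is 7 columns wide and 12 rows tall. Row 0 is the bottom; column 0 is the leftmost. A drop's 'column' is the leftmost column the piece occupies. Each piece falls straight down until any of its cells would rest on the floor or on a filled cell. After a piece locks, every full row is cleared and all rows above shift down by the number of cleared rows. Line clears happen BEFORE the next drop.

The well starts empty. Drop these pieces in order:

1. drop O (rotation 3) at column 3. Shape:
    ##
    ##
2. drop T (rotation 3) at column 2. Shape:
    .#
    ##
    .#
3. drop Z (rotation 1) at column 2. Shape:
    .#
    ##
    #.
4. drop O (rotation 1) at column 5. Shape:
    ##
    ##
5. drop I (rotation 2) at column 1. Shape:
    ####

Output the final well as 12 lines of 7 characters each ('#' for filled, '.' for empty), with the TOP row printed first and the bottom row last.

Answer: .......
.......
.......
.......
.####..
...#...
..##...
..##...
..##...
...#...
...####
...####

Derivation:
Drop 1: O rot3 at col 3 lands with bottom-row=0; cleared 0 line(s) (total 0); column heights now [0 0 0 2 2 0 0], max=2
Drop 2: T rot3 at col 2 lands with bottom-row=2; cleared 0 line(s) (total 0); column heights now [0 0 4 5 2 0 0], max=5
Drop 3: Z rot1 at col 2 lands with bottom-row=4; cleared 0 line(s) (total 0); column heights now [0 0 6 7 2 0 0], max=7
Drop 4: O rot1 at col 5 lands with bottom-row=0; cleared 0 line(s) (total 0); column heights now [0 0 6 7 2 2 2], max=7
Drop 5: I rot2 at col 1 lands with bottom-row=7; cleared 0 line(s) (total 0); column heights now [0 8 8 8 8 2 2], max=8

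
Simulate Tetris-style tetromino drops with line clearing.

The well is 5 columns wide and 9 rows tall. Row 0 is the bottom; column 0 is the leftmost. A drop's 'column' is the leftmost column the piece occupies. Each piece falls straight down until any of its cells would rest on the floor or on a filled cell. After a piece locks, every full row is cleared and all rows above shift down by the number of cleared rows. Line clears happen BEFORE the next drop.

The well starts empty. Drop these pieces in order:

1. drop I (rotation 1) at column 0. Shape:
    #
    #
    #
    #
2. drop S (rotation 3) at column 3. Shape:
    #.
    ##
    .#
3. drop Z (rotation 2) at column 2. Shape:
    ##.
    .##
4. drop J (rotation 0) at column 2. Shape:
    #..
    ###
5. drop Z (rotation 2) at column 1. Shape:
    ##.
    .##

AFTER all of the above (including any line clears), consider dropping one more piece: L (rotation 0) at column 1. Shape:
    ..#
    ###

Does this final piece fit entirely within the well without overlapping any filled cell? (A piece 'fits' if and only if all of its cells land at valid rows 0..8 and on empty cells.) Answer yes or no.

Drop 1: I rot1 at col 0 lands with bottom-row=0; cleared 0 line(s) (total 0); column heights now [4 0 0 0 0], max=4
Drop 2: S rot3 at col 3 lands with bottom-row=0; cleared 0 line(s) (total 0); column heights now [4 0 0 3 2], max=4
Drop 3: Z rot2 at col 2 lands with bottom-row=3; cleared 0 line(s) (total 0); column heights now [4 0 5 5 4], max=5
Drop 4: J rot0 at col 2 lands with bottom-row=5; cleared 0 line(s) (total 0); column heights now [4 0 7 6 6], max=7
Drop 5: Z rot2 at col 1 lands with bottom-row=7; cleared 0 line(s) (total 0); column heights now [4 9 9 8 6], max=9
Test piece L rot0 at col 1 (width 3): heights before test = [4 9 9 8 6]; fits = False

Answer: no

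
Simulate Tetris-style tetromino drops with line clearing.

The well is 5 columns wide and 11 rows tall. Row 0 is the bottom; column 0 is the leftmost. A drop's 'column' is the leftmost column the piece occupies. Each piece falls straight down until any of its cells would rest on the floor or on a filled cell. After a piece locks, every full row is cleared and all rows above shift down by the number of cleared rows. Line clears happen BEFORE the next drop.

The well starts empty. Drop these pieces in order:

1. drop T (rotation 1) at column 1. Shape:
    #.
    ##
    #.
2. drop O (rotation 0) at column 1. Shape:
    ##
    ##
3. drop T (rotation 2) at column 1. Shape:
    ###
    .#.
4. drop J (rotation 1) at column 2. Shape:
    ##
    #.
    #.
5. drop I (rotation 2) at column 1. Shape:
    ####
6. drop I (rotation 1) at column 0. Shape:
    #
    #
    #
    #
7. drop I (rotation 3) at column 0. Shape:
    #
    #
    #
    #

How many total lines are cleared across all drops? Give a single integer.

Drop 1: T rot1 at col 1 lands with bottom-row=0; cleared 0 line(s) (total 0); column heights now [0 3 2 0 0], max=3
Drop 2: O rot0 at col 1 lands with bottom-row=3; cleared 0 line(s) (total 0); column heights now [0 5 5 0 0], max=5
Drop 3: T rot2 at col 1 lands with bottom-row=5; cleared 0 line(s) (total 0); column heights now [0 7 7 7 0], max=7
Drop 4: J rot1 at col 2 lands with bottom-row=7; cleared 0 line(s) (total 0); column heights now [0 7 10 10 0], max=10
Drop 5: I rot2 at col 1 lands with bottom-row=10; cleared 0 line(s) (total 0); column heights now [0 11 11 11 11], max=11
Drop 6: I rot1 at col 0 lands with bottom-row=0; cleared 0 line(s) (total 0); column heights now [4 11 11 11 11], max=11
Drop 7: I rot3 at col 0 lands with bottom-row=4; cleared 0 line(s) (total 0); column heights now [8 11 11 11 11], max=11

Answer: 0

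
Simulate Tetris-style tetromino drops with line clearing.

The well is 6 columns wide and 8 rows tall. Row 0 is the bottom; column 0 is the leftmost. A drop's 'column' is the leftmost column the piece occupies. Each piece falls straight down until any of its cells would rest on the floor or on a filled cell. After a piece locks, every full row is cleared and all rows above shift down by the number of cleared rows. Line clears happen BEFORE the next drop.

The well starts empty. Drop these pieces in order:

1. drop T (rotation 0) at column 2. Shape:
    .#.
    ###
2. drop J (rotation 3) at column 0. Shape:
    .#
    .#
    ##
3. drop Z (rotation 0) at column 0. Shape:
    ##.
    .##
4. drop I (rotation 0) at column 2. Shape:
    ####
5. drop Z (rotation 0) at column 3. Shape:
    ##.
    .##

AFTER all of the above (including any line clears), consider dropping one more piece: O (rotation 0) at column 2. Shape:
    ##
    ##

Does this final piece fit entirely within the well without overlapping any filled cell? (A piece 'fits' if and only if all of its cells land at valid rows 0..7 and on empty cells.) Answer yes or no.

Answer: yes

Derivation:
Drop 1: T rot0 at col 2 lands with bottom-row=0; cleared 0 line(s) (total 0); column heights now [0 0 1 2 1 0], max=2
Drop 2: J rot3 at col 0 lands with bottom-row=0; cleared 0 line(s) (total 0); column heights now [1 3 1 2 1 0], max=3
Drop 3: Z rot0 at col 0 lands with bottom-row=3; cleared 0 line(s) (total 0); column heights now [5 5 4 2 1 0], max=5
Drop 4: I rot0 at col 2 lands with bottom-row=4; cleared 1 line(s) (total 1); column heights now [1 4 4 2 1 0], max=4
Drop 5: Z rot0 at col 3 lands with bottom-row=1; cleared 0 line(s) (total 1); column heights now [1 4 4 3 3 2], max=4
Test piece O rot0 at col 2 (width 2): heights before test = [1 4 4 3 3 2]; fits = True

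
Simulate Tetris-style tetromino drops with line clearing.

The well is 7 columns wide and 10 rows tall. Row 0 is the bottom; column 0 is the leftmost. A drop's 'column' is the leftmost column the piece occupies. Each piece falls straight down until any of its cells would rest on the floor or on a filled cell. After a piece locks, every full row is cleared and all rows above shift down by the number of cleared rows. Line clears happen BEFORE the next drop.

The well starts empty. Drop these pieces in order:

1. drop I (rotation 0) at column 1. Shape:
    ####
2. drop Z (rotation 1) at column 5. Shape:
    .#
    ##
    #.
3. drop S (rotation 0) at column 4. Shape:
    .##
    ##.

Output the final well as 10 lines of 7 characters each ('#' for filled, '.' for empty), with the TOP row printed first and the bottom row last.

Answer: .......
.......
.......
.......
.......
.......
.....##
....###
.....##
.#####.

Derivation:
Drop 1: I rot0 at col 1 lands with bottom-row=0; cleared 0 line(s) (total 0); column heights now [0 1 1 1 1 0 0], max=1
Drop 2: Z rot1 at col 5 lands with bottom-row=0; cleared 0 line(s) (total 0); column heights now [0 1 1 1 1 2 3], max=3
Drop 3: S rot0 at col 4 lands with bottom-row=2; cleared 0 line(s) (total 0); column heights now [0 1 1 1 3 4 4], max=4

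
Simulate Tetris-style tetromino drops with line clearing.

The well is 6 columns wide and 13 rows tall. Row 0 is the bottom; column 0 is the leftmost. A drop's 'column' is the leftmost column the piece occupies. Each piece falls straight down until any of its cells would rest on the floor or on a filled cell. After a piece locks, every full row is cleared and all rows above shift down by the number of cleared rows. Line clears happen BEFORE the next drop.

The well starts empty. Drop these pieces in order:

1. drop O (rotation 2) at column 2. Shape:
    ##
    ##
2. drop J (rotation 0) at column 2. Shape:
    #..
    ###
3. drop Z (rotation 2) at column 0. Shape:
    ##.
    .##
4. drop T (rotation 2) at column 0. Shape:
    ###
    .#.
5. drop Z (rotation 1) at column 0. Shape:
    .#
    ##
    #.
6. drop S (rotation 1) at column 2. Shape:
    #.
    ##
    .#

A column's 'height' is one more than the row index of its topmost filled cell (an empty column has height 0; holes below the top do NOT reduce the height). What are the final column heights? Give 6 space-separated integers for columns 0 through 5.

Answer: 10 11 10 9 3 0

Derivation:
Drop 1: O rot2 at col 2 lands with bottom-row=0; cleared 0 line(s) (total 0); column heights now [0 0 2 2 0 0], max=2
Drop 2: J rot0 at col 2 lands with bottom-row=2; cleared 0 line(s) (total 0); column heights now [0 0 4 3 3 0], max=4
Drop 3: Z rot2 at col 0 lands with bottom-row=4; cleared 0 line(s) (total 0); column heights now [6 6 5 3 3 0], max=6
Drop 4: T rot2 at col 0 lands with bottom-row=6; cleared 0 line(s) (total 0); column heights now [8 8 8 3 3 0], max=8
Drop 5: Z rot1 at col 0 lands with bottom-row=8; cleared 0 line(s) (total 0); column heights now [10 11 8 3 3 0], max=11
Drop 6: S rot1 at col 2 lands with bottom-row=7; cleared 0 line(s) (total 0); column heights now [10 11 10 9 3 0], max=11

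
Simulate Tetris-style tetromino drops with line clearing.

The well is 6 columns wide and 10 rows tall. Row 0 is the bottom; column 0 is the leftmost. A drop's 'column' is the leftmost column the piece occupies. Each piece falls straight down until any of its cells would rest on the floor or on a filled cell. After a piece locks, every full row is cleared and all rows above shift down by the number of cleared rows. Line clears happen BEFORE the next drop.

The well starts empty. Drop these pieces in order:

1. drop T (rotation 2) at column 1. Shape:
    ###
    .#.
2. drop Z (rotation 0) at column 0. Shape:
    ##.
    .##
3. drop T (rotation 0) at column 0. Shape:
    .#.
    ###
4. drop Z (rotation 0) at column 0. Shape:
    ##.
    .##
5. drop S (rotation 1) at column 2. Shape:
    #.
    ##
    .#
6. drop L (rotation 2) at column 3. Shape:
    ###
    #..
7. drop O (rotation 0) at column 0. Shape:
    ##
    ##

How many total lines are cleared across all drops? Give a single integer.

Answer: 0

Derivation:
Drop 1: T rot2 at col 1 lands with bottom-row=0; cleared 0 line(s) (total 0); column heights now [0 2 2 2 0 0], max=2
Drop 2: Z rot0 at col 0 lands with bottom-row=2; cleared 0 line(s) (total 0); column heights now [4 4 3 2 0 0], max=4
Drop 3: T rot0 at col 0 lands with bottom-row=4; cleared 0 line(s) (total 0); column heights now [5 6 5 2 0 0], max=6
Drop 4: Z rot0 at col 0 lands with bottom-row=6; cleared 0 line(s) (total 0); column heights now [8 8 7 2 0 0], max=8
Drop 5: S rot1 at col 2 lands with bottom-row=6; cleared 0 line(s) (total 0); column heights now [8 8 9 8 0 0], max=9
Drop 6: L rot2 at col 3 lands with bottom-row=8; cleared 0 line(s) (total 0); column heights now [8 8 9 10 10 10], max=10
Drop 7: O rot0 at col 0 lands with bottom-row=8; cleared 0 line(s) (total 0); column heights now [10 10 9 10 10 10], max=10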